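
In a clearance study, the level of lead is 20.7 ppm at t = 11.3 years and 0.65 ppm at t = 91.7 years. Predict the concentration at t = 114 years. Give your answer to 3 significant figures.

0.249 ppm

Over Δt = 91.7 − 11.3 = 80.4 years, the level fell by a factor of 20.7/0.65 ≈ 31.846.
n = log₂(31.846) ≈ 4.993 half-lives, so t½ = 80.4/4.993 ≈ 16.102 years.
From t = 91.7 to t = 114: 0.65 × (1/2)^((114−91.7)/16.102) ≈ 0.2489 ppm.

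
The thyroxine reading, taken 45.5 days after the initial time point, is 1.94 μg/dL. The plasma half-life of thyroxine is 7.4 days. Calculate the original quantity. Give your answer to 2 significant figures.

Number of half-lives elapsed: n = 45.5/7.4 ≈ 6.1486.
A₀ = A × 2^n = 1.94 × 2^6.1486 = 1.94 × 70.946 ≈ 137.64 μg/dL.

140 μg/dL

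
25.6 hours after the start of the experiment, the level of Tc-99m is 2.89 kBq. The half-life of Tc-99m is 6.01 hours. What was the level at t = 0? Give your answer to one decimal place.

55.4 kBq

Number of half-lives elapsed: n = 25.6/6.01 ≈ 4.2596.
A₀ = A × 2^n = 2.89 × 2^4.2596 = 2.89 × 19.154 ≈ 55.355 kBq.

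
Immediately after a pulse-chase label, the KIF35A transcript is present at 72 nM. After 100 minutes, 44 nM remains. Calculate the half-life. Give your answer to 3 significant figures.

A/A₀ = 44/72 ≈ 0.61111.
n = log₂(1.6364) ≈ 0.71049 half-lives elapsed in 100 minutes.
t½ = 100/0.71049 ≈ 140.75 minutes.

141 minutes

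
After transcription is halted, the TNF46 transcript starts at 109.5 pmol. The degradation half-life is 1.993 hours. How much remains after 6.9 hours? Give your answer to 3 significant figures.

Number of half-lives: n = 6.9/1.993 ≈ 3.4621.
Remaining = 109.5 × (1/2)^3.4621 = 109.5 × 0.09074 ≈ 9.936 pmol.

9.94 pmol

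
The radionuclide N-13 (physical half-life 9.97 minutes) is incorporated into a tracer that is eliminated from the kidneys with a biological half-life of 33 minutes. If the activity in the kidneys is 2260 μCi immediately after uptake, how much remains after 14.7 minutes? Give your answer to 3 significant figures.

1/t_eff = 1/t_phys + 1/t_biol = 1/9.97 + 1/33 = 0.1306 per minute.
t_eff = 9.97 × 33 / (9.97 + 33) ≈ 7.6567 minutes.
Remaining = 2260 × (1/2)^(14.7/7.6567) = 2260 × (1/2)^1.9199 ≈ 597.27 μCi.

597 μCi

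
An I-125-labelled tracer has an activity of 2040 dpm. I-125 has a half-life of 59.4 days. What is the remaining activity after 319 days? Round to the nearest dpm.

49 dpm

Number of half-lives: n = 319/59.4 ≈ 5.3704.
Remaining = 2040 × (1/2)^5.3704 = 2040 × 0.024174 ≈ 49.316 dpm.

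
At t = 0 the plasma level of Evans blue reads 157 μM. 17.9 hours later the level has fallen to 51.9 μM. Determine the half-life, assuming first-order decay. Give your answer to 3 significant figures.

11.2 hours

A/A₀ = 51.9/157 ≈ 0.33057.
n = log₂(3.025) ≈ 1.597 half-lives elapsed in 17.9 hours.
t½ = 17.9/1.597 ≈ 11.209 hours.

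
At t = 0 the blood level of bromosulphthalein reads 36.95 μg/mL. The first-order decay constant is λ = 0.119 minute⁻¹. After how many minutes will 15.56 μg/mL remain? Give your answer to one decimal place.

7.3 minutes

t½ = ln 2 / λ = 0.69315 / 0.119 ≈ 5.8248 minutes.
Fraction remaining = 15.56/36.95 ≈ 0.42111.
n = log₂(36.95/15.56) = ln(2.3747)/ln 2 ≈ 1.2477 half-lives.
t = n × t½ = 1.2477 × 5.8248 ≈ 7.2677 minutes.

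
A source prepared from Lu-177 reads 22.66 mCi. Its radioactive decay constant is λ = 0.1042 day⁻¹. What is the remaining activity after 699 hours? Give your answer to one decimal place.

t½ = ln 2 / λ = 0.69315 / 0.1042 ≈ 6.6521 days.
Convert the elapsed time: 699 hours = 29.125 days.
Number of half-lives: n = 29.125/6.6521 ≈ 4.3783.
Remaining = 22.66 × (1/2)^4.3783 = 22.66 × 0.048083 ≈ 1.0896 mCi.

1.1 mCi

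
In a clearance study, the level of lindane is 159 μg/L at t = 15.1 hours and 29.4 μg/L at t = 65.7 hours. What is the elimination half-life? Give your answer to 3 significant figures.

20.8 hours

Over Δt = 65.7 − 15.1 = 50.6 hours, the level fell by a factor of 159/29.4 ≈ 5.4082.
n = log₂(5.4082) ≈ 2.4351 half-lives, so t½ = 50.6/2.4351 ≈ 20.779 hours.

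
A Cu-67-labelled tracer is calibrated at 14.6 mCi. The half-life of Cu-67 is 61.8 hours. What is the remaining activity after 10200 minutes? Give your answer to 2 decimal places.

Convert the elapsed time: 10200 minutes = 170 hours.
Number of half-lives: n = 170/61.8 ≈ 2.7508.
Remaining = 14.6 × (1/2)^2.7508 = 14.6 × 0.14857 ≈ 2.1691 mCi.

2.17 mCi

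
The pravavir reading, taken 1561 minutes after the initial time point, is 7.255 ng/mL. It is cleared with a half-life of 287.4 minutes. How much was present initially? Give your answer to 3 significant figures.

313 ng/mL

Number of half-lives elapsed: n = 1561/287.4 ≈ 5.4315.
A₀ = A × 2^n = 7.255 × 2^5.4315 = 7.255 × 43.155 ≈ 313.09 ng/mL.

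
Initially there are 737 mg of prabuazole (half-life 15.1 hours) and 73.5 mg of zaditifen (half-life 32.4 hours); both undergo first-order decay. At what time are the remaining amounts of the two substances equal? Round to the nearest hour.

94 hours

Set 737·(1/2)^(t/15.1) = 73.5·(1/2)^(t/32.4).
Taking log₂: log₂(737/73.5) = t·(1/15.1 − 1/32.4).
log₂(10.027) = 3.3258; 1/15.1 − 1/32.4 = 0.035361.
t = 3.3258 / 0.035361 ≈ 94.054 hours.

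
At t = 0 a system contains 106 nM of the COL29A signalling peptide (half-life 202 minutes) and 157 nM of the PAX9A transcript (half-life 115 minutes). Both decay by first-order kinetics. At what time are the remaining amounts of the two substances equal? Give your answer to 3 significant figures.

Set 106·(1/2)^(t/202) = 157·(1/2)^(t/115).
Taking log₂: log₂(106/157) = t·(1/202 − 1/115).
log₂(0.67516) = -0.5667; 1/202 − 1/115 = -0.0037452.
t = -0.5667 / -0.0037452 ≈ 151.32 minutes.

151 minutes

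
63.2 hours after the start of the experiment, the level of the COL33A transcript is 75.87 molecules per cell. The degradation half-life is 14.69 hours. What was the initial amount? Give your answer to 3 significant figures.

Number of half-lives elapsed: n = 63.2/14.69 ≈ 4.3022.
A₀ = A × 2^n = 75.87 × 2^4.3022 = 75.87 × 19.729 ≈ 1496.8 molecules per cell.

1500 molecules per cell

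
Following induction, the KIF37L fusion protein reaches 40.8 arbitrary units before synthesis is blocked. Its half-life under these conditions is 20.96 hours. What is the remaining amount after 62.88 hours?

5.1 arbitrary units

Elapsed time is 3 half-lives (62.88/20.96).
Each half-life halves the amount: 40.8 × (1/2)^3 = 40.8/8 = 5.1 arbitrary units.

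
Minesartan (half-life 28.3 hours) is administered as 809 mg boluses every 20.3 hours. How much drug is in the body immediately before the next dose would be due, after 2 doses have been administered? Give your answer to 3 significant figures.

791 mg

The 2 doses were given 40.6, 20.3 hours ago.
Total = 809·(1/2)^(40.6/28.3) + 809·(1/2)^(20.3/28.3)
      = 299.28 + 492.06 ≈ 791.34 mg.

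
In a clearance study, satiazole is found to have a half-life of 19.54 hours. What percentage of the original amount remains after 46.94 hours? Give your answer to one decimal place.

n = 46.94/19.54 ≈ 2.4023 half-lives.
Fraction remaining = (1/2)^2.4023 ≈ 0.18917, i.e. 18.917%.

18.9%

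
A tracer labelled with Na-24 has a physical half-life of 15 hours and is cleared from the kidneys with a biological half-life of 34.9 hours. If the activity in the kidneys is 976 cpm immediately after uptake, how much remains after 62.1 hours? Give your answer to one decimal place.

1/t_eff = 1/t_phys + 1/t_biol = 1/15 + 1/34.9 = 0.09532 per hour.
t_eff = 15 × 34.9 / (15 + 34.9) ≈ 10.491 hours.
Remaining = 976 × (1/2)^(62.1/10.491) = 976 × (1/2)^5.9194 ≈ 16.127 cpm.

16.1 cpm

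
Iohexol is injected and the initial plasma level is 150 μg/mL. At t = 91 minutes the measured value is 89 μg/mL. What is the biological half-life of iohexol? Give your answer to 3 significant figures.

A/A₀ = 89/150 ≈ 0.59333.
n = log₂(1.6854) ≈ 0.75309 half-lives elapsed in 91 minutes.
t½ = 91/0.75309 ≈ 120.84 minutes.

121 minutes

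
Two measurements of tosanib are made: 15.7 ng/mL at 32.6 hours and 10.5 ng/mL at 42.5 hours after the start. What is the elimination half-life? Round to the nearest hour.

Over Δt = 42.5 − 32.6 = 9.9 hours, the level fell by a factor of 15.7/10.5 ≈ 1.4952.
n = log₂(1.4952) ≈ 0.58038 half-lives, so t½ = 9.9/0.58038 ≈ 17.058 hours.

17 hours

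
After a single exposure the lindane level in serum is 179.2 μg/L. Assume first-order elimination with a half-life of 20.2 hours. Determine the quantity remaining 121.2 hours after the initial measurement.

Elapsed time is 6 half-lives (121.2/20.2).
Each half-life halves the amount: 179.2 × (1/2)^6 = 179.2/64 = 2.8 μg/L.

2.8 μg/L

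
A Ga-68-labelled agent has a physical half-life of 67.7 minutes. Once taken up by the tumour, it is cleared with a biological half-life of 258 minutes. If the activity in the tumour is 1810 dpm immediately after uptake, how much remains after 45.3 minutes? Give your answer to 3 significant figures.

1/t_eff = 1/t_phys + 1/t_biol = 1/67.7 + 1/258 = 0.018647 per minute.
t_eff = 67.7 × 258 / (67.7 + 258) ≈ 53.628 minutes.
Remaining = 1810 × (1/2)^(45.3/53.628) = 1810 × (1/2)^0.84471 ≈ 1007.8 dpm.

1010 dpm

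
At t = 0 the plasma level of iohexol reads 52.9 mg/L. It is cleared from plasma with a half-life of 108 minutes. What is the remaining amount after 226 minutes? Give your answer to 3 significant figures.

Number of half-lives: n = 226/108 ≈ 2.0926.
Remaining = 52.9 × (1/2)^2.0926 = 52.9 × 0.23446 ≈ 12.403 mg/L.

12.4 mg/L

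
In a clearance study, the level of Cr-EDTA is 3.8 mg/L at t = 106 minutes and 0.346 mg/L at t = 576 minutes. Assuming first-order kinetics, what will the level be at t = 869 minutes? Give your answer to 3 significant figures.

0.0777 mg/L

Over Δt = 576 − 106 = 470 minutes, the level fell by a factor of 3.8/0.346 ≈ 10.983.
n = log₂(10.983) ≈ 3.4572 half-lives, so t½ = 470/3.4572 ≈ 135.95 minutes.
From t = 576 to t = 869: 0.346 × (1/2)^((869−576)/135.95) ≈ 0.077677 mg/L.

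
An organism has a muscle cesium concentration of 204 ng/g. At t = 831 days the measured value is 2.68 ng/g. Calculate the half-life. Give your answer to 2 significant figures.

130 days

A/A₀ = 2.68/204 ≈ 0.013137.
n = log₂(76.119) ≈ 6.2502 half-lives elapsed in 831 days.
t½ = 831/6.2502 ≈ 132.96 days.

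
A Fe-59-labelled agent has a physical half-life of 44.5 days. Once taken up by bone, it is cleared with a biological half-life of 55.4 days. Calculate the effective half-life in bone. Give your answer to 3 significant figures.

24.7 days

1/t_eff = 1/t_phys + 1/t_biol = 1/44.5 + 1/55.4 = 0.040522 per day.
t_eff = 44.5 × 55.4 / (44.5 + 55.4) ≈ 24.678 days.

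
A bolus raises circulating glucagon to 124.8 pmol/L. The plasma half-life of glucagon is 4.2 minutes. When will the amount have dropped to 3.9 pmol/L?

21 minutes

3.9/124.8 = 1/32, so 5 half-lives have elapsed.
t = 5 × 4.2 = 21 minutes.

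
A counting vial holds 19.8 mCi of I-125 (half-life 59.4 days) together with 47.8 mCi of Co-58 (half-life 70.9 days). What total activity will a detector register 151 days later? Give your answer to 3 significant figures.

I-125: 19.8 × (1/2)^(151/59.4) = 19.8 × (1/2)^2.5421 ≈ 3.3995 mCi.
Co-58: 47.8 × (1/2)^(151/70.9) = 47.8 × (1/2)^2.1298 ≈ 10.922 mCi.
Total = 3.3995 + 10.922 ≈ 14.322 mCi.

14.3 mCi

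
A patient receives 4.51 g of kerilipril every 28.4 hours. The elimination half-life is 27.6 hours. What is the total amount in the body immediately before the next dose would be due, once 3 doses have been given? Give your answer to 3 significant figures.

3.82 g

The 3 doses were given 85.2, 56.8, 28.4 hours ago.
Total = 4.51·(1/2)^(85.2/27.6) + 4.51·(1/2)^(56.8/27.6) + 4.51·(1/2)^(28.4/27.6)
      = 0.53077 + 1.0831 + 2.2101 ≈ 3.824 g.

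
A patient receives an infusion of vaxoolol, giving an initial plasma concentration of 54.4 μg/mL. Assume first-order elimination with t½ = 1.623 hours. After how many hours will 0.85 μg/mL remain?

9.738 hours

0.85/54.4 = 1/64, so 6 half-lives have elapsed.
t = 6 × 1.623 = 9.738 hours.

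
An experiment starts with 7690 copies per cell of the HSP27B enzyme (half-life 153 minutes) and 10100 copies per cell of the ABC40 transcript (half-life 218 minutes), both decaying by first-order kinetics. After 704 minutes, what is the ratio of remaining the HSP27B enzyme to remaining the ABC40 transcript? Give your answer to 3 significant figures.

0.294

HSP27B enzyme: 7690 × (1/2)^(704/153) = 7690 × (1/2)^4.6013 ≈ 316.81 copies per cell.
ABC40 transcript: 10100 × (1/2)^(704/218) = 10100 × (1/2)^3.2294 ≈ 1076.9 copies per cell.
Ratio ≈ 316.81 / 1076.9 ≈ 0.29418.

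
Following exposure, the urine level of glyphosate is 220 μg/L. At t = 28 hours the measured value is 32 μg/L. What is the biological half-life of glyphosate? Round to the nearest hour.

10 hours

A/A₀ = 32/220 ≈ 0.14545.
n = log₂(6.875) ≈ 2.7814 half-lives elapsed in 28 hours.
t½ = 28/2.7814 ≈ 10.067 hours.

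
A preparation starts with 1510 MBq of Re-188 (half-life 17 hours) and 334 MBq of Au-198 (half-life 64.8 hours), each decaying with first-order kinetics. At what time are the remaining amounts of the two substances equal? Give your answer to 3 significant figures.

Set 1510·(1/2)^(t/17) = 334·(1/2)^(t/64.8).
Taking log₂: log₂(1510/334) = t·(1/17 − 1/64.8).
log₂(4.521) = 2.1766; 1/17 − 1/64.8 = 0.043391.
t = 2.1766 / 0.043391 ≈ 50.163 hours.

50.2 hours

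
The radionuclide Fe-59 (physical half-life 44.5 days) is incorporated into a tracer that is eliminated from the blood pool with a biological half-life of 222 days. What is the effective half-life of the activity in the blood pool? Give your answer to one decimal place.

37.1 days

1/t_eff = 1/t_phys + 1/t_biol = 1/44.5 + 1/222 = 0.026976 per day.
t_eff = 44.5 × 222 / (44.5 + 222) ≈ 37.069 days.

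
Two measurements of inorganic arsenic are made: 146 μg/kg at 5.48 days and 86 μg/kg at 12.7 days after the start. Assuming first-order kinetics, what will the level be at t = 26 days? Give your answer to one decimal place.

32.4 μg/kg

Over Δt = 12.7 − 5.48 = 7.22 days, the level fell by a factor of 146/86 ≈ 1.6977.
n = log₂(1.6977) ≈ 0.76356 half-lives, so t½ = 7.22/0.76356 ≈ 9.4557 days.
From t = 12.7 to t = 26: 86 × (1/2)^((26−12.7)/9.4557) ≈ 32.44 μg/kg.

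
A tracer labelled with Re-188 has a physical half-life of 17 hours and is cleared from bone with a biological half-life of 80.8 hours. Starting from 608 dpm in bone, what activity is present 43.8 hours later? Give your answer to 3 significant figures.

70.0 dpm

1/t_eff = 1/t_phys + 1/t_biol = 1/17 + 1/80.8 = 0.0712 per hour.
t_eff = 17 × 80.8 / (17 + 80.8) ≈ 14.045 hours.
Remaining = 608 × (1/2)^(43.8/14.045) = 608 × (1/2)^3.1185 ≈ 70.005 dpm.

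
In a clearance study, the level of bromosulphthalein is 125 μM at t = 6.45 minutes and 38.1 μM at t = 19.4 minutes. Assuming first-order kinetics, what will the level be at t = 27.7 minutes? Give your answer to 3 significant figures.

17.8 μM

Over Δt = 19.4 − 6.45 = 12.95 minutes, the level fell by a factor of 125/38.1 ≈ 3.2808.
n = log₂(3.2808) ≈ 1.7141 half-lives, so t½ = 12.95/1.7141 ≈ 7.5551 minutes.
From t = 19.4 to t = 27.7: 38.1 × (1/2)^((27.7−19.4)/7.5551) ≈ 17.792 μM.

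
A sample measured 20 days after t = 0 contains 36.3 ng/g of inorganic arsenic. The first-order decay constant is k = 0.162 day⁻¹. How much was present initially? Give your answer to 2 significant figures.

t½ = ln 2 / k = 0.69315 / 0.162 ≈ 4.2787 days.
Number of half-lives elapsed: n = 20/4.2787 ≈ 4.6743.
A₀ = A × 2^n = 36.3 × 2^4.6743 = 36.3 × 25.534 ≈ 926.87 ng/g.

930 ng/g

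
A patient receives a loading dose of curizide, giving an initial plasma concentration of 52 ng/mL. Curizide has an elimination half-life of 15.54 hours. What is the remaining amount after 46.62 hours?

6.5 ng/mL

Elapsed time is 3 half-lives (46.62/15.54).
Each half-life halves the amount: 52 × (1/2)^3 = 52/8 = 6.5 ng/mL.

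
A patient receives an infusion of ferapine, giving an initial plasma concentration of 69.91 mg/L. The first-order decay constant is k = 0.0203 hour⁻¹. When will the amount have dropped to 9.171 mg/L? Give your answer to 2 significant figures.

100 hours

t½ = ln 2 / k = 0.69315 / 0.0203 ≈ 34.145 hours.
Fraction remaining = 9.171/69.91 ≈ 0.13118.
n = log₂(69.91/9.171) = ln(7.6229)/ln 2 ≈ 2.9303 half-lives.
t = n × t½ = 2.9303 × 34.145 ≈ 100.06 hours.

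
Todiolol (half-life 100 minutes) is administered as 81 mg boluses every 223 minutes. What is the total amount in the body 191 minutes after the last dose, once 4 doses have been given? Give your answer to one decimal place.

The 4 doses were given 860, 637, 414, 191 minutes ago.
Total = 81·(1/2)^(860/100) + 81·(1/2)^(637/100) + 81·(1/2)^(414/100) + 81·(1/2)^(191/100)
      = 0.20875 + 0.97932 + 4.5943 + 21.553 ≈ 27.336 mg.

27.3 mg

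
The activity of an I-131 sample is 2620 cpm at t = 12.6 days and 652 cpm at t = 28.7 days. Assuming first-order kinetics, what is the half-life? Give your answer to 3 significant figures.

Over Δt = 28.7 − 12.6 = 16.1 days, the level fell by a factor of 2620/652 ≈ 4.0184.
n = log₂(4.0184) ≈ 2.0066 half-lives, so t½ = 16.1/2.0066 ≈ 8.0234 days.

8.02 days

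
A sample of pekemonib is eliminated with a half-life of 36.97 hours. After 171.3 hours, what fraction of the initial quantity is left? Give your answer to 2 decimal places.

n = 171.3/36.97 ≈ 4.6335 half-lives.
Fraction remaining = (1/2)^4.6335 ≈ 0.040289.

0.04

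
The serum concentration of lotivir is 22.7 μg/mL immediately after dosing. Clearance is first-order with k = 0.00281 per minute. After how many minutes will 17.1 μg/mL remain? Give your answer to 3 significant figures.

101 minutes

t½ = ln 2 / k = 0.69315 / 0.00281 ≈ 246.67 minutes.
Fraction remaining = 17.1/22.7 ≈ 0.7533.
n = log₂(22.7/17.1) = ln(1.3275)/ln 2 ≈ 0.4087 half-lives.
t = n × t½ = 0.4087 × 246.67 ≈ 100.81 minutes.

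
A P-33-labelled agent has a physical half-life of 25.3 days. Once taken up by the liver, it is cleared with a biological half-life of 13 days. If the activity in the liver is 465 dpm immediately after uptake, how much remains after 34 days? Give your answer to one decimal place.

1/t_eff = 1/t_phys + 1/t_biol = 1/25.3 + 1/13 = 0.11645 per day.
t_eff = 25.3 × 13 / (25.3 + 13) ≈ 8.5875 days.
Remaining = 465 × (1/2)^(34/8.5875) = 465 × (1/2)^3.9593 ≈ 29.895 dpm.

29.9 dpm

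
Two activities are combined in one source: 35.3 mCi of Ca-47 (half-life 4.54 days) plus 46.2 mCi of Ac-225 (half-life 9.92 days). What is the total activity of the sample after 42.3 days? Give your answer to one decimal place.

2.5 mCi

Ca-47: 35.3 × (1/2)^(42.3/4.54) = 35.3 × (1/2)^9.3172 ≈ 0.055338 mCi.
Ac-225: 46.2 × (1/2)^(42.3/9.92) = 46.2 × (1/2)^4.2641 ≈ 2.4045 mCi.
Total = 0.055338 + 2.4045 ≈ 2.4598 mCi.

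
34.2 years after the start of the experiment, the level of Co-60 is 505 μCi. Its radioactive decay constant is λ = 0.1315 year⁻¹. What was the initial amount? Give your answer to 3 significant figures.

t½ = ln 2 / λ = 0.69315 / 0.1315 ≈ 5.2711 years.
Number of half-lives elapsed: n = 34.2/5.2711 ≈ 6.4882.
A₀ = A × 2^n = 505 × 2^6.4882 = 505 × 89.774 ≈ 45336 μCi.

45300 μCi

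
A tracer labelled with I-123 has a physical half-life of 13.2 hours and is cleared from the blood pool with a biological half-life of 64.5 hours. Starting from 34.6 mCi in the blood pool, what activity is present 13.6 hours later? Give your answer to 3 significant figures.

1/t_eff = 1/t_phys + 1/t_biol = 1/13.2 + 1/64.5 = 0.091261 per hour.
t_eff = 13.2 × 64.5 / (13.2 + 64.5) ≈ 10.958 hours.
Remaining = 34.6 × (1/2)^(13.6/10.958) = 34.6 × (1/2)^1.2412 ≈ 14.637 mCi.

14.6 mCi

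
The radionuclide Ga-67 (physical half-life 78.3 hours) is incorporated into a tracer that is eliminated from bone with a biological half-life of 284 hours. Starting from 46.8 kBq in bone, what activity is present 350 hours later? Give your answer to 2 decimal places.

1/t_eff = 1/t_phys + 1/t_biol = 1/78.3 + 1/284 = 0.016293 per hour.
t_eff = 78.3 × 284 / (78.3 + 284) ≈ 61.378 hours.
Remaining = 46.8 × (1/2)^(350/61.378) = 46.8 × (1/2)^5.7024 ≈ 0.89879 kBq.

0.90 kBq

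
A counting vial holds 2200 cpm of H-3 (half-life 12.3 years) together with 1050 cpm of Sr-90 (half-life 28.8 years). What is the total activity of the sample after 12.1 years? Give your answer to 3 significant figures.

H-3: 2200 × (1/2)^(12.1/12.3) = 2200 × (1/2)^0.98374 ≈ 1112.5 cpm.
Sr-90: 1050 × (1/2)^(12.1/28.8) = 1050 × (1/2)^0.42014 ≈ 784.72 cpm.
Total = 1112.5 + 784.72 ≈ 1897.2 cpm.

1900 cpm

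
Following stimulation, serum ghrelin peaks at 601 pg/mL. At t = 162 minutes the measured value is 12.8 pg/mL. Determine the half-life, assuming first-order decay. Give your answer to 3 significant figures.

29.2 minutes

A/A₀ = 12.8/601 ≈ 0.021298.
n = log₂(46.953) ≈ 5.5531 half-lives elapsed in 162 minutes.
t½ = 162/5.5531 ≈ 29.173 minutes.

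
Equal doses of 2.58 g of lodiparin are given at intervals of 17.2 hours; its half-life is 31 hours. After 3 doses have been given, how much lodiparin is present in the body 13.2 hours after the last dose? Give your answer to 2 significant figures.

The 3 doses were given 47.6, 30.4, 13.2 hours ago.
Total = 2.58·(1/2)^(47.6/31) + 2.58·(1/2)^(30.4/31) + 2.58·(1/2)^(13.2/31)
      = 0.89001 + 1.3074 + 1.9206 ≈ 4.118 g.

4.1 g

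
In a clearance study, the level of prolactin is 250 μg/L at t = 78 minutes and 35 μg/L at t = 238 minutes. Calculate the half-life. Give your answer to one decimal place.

Over Δt = 238 − 78 = 160 minutes, the level fell by a factor of 250/35 ≈ 7.1429.
n = log₂(7.1429) ≈ 2.8365 half-lives, so t½ = 160/2.8365 ≈ 56.408 minutes.

56.4 minutes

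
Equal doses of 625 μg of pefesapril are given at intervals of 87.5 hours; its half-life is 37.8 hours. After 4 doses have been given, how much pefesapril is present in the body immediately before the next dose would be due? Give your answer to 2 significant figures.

The 4 doses were given 350, 262.5, 175, 87.5 hours ago.
Total = 625·(1/2)^(350/37.8) + 625·(1/2)^(262.5/37.8) + 625·(1/2)^(175/37.8) + 625·(1/2)^(87.5/37.8)
      = 1.0199 + 5.0745 + 25.248 + 125.62 ≈ 156.96 μg.

160 μg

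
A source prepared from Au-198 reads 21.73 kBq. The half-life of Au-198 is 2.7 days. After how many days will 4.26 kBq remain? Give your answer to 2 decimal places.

Fraction remaining = 4.26/21.73 ≈ 0.19604.
n = log₂(21.73/4.26) = ln(5.1009)/ln 2 ≈ 2.3508 half-lives.
t = n × t½ = 2.3508 × 2.7 ≈ 6.3471 days.

6.35 days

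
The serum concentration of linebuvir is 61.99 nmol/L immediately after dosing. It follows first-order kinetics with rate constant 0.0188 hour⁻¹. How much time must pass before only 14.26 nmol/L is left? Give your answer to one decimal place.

78.2 hours

t½ = ln 2 / λ = 0.69315 / 0.0188 ≈ 36.87 hours.
Fraction remaining = 14.26/61.99 ≈ 0.23004.
n = log₂(61.99/14.26) = ln(4.3471)/ln 2 ≈ 2.1201 half-lives.
t = n × t½ = 2.1201 × 36.87 ≈ 78.166 hours.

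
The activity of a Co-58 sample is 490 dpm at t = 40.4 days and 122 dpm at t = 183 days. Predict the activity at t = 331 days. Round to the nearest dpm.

Over Δt = 183 − 40.4 = 142.6 days, the level fell by a factor of 490/122 ≈ 4.0164.
n = log₂(4.0164) ≈ 2.0059 half-lives, so t½ = 142.6/2.0059 ≈ 71.09 days.
From t = 183 to t = 331: 122 × (1/2)^((331−183)/71.09) ≈ 28.818 dpm.

29 dpm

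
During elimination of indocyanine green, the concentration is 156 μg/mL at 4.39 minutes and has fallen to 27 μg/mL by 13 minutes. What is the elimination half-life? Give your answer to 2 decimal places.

3.40 minutes

Over Δt = 13 − 4.39 = 8.61 minutes, the level fell by a factor of 156/27 ≈ 5.7778.
n = log₂(5.7778) ≈ 2.5305 half-lives, so t½ = 8.61/2.5305 ≈ 3.4025 minutes.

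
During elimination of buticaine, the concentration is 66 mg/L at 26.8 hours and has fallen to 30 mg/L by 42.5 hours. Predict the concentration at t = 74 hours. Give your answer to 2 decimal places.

6.17 mg/L

Over Δt = 42.5 − 26.8 = 15.7 hours, the level fell by a factor of 66/30 ≈ 2.2.
n = log₂(2.2) ≈ 1.1375 half-lives, so t½ = 15.7/1.1375 ≈ 13.802 hours.
From t = 42.5 to t = 74: 30 × (1/2)^((74−42.5)/13.802) ≈ 6.1673 mg/L.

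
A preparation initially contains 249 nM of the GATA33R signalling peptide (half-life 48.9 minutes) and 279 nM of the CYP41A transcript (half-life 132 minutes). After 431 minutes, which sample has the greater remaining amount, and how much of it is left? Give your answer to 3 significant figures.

GATA33R signalling peptide: 249 × (1/2)^8.8139 ≈ 0.55329 nM.
CYP41A transcript: 279 × (1/2)^3.2652 ≈ 29.02 nM.
CYP41A transcript has more remaining, at ≈ 29.02 nM.

CYP41A transcript, 29.0 nM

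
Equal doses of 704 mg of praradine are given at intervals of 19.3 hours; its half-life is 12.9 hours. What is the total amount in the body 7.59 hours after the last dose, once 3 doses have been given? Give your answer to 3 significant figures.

The 3 doses were given 46.19, 26.89, 7.59 hours ago.
Total = 704·(1/2)^(46.19/12.9) + 704·(1/2)^(26.89/12.9) + 704·(1/2)^(7.59/12.9)
      = 58.844 + 165.99 + 468.23 ≈ 693.06 mg.

693 mg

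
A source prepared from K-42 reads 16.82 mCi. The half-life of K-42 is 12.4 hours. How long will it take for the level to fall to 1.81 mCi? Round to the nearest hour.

Fraction remaining = 1.81/16.82 ≈ 0.10761.
n = log₂(16.82/1.81) = ln(9.2928)/ln 2 ≈ 3.2161 half-lives.
t = n × t½ = 3.2161 × 12.4 ≈ 39.88 hours.

40 hours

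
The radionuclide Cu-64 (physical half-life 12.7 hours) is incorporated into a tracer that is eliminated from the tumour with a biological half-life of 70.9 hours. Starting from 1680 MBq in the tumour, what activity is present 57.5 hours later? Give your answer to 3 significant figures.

41.5 MBq

1/t_eff = 1/t_phys + 1/t_biol = 1/12.7 + 1/70.9 = 0.092845 per hour.
t_eff = 12.7 × 70.9 / (12.7 + 70.9) ≈ 10.771 hours.
Remaining = 1680 × (1/2)^(57.5/10.771) = 1680 × (1/2)^5.3386 ≈ 41.519 MBq.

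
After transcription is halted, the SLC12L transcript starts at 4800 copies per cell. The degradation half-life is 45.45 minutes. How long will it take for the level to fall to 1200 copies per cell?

90.9 minutes

1200/4800 = 1/4, so 2 half-lives have elapsed.
t = 2 × 45.45 = 90.9 minutes.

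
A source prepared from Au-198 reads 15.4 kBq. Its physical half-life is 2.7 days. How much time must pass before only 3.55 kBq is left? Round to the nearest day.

Fraction remaining = 3.55/15.4 ≈ 0.23052.
n = log₂(15.4/3.55) = ln(4.338)/ln 2 ≈ 2.117 half-lives.
t = n × t½ = 2.117 × 2.7 ≈ 5.716 days.

6 days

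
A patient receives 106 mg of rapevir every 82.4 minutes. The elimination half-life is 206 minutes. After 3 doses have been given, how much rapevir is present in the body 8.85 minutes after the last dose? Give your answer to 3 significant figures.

240 mg

The 3 doses were given 173.65, 91.25, 8.85 minutes ago.
Total = 106·(1/2)^(173.65/206) + 106·(1/2)^(91.25/206) + 106·(1/2)^(8.85/206)
      = 59.095 + 77.976 + 102.89 ≈ 239.96 mg.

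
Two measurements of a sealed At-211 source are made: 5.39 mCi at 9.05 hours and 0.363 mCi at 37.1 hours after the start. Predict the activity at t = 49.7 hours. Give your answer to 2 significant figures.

Over Δt = 37.1 − 9.05 = 28.05 hours, the level fell by a factor of 5.39/0.363 ≈ 14.848.
n = log₂(14.848) ≈ 3.8922 half-lives, so t½ = 28.05/3.8922 ≈ 7.2066 hours.
From t = 37.1 to t = 49.7: 0.363 × (1/2)^((49.7−37.1)/7.2066) ≈ 0.10804 mCi.

0.11 mCi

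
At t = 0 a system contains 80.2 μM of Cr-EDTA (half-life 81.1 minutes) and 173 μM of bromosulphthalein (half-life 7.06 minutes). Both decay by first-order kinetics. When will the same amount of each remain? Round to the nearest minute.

9 minutes

Set 80.2·(1/2)^(t/81.1) = 173·(1/2)^(t/7.06).
Taking log₂: log₂(80.2/173) = t·(1/81.1 − 1/7.06).
log₂(0.46358) = -1.1091; 1/81.1 − 1/7.06 = -0.12931.
t = -1.1091 / -0.12931 ≈ 8.5769 minutes.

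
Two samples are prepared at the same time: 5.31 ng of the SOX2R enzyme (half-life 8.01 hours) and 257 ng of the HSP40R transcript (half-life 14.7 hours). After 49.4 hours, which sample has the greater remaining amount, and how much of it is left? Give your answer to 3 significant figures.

HSP40R transcript, 25.0 ng

SOX2R enzyme: 5.31 × (1/2)^6.1673 ≈ 0.073885 ng.
HSP40R transcript: 257 × (1/2)^3.3605 ≈ 25.021 ng.
HSP40R transcript has more remaining, at ≈ 25.021 ng.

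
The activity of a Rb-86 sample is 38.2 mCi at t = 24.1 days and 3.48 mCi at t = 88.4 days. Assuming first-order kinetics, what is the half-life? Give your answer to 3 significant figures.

18.6 days

Over Δt = 88.4 − 24.1 = 64.3 days, the level fell by a factor of 38.2/3.48 ≈ 10.977.
n = log₂(10.977) ≈ 3.4564 half-lives, so t½ = 64.3/3.4564 ≈ 18.603 days.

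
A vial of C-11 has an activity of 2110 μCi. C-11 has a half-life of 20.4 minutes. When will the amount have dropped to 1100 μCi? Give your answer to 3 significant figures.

Fraction remaining = 1100/2110 ≈ 0.52133.
n = log₂(2110/1100) = ln(1.9182)/ln 2 ≈ 0.93974 half-lives.
t = n × t½ = 0.93974 × 20.4 ≈ 19.171 minutes.

19.2 minutes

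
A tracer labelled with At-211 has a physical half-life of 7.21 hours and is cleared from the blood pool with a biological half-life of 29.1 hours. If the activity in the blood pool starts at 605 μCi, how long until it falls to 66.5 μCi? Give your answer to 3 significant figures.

1/t_eff = 1/t_phys + 1/t_biol = 1/7.21 + 1/29.1 = 0.17306 per hour.
t_eff = 7.21 × 29.1 / (7.21 + 29.1) ≈ 5.7783 hours.
n = log₂(605/66.5) ≈ 3.1855; t = 3.1855 × 5.7783 ≈ 18.407 hours.

18.4 hours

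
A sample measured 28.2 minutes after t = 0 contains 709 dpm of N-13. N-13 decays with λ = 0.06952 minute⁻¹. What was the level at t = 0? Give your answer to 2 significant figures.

5000 dpm

t½ = ln 2 / λ = 0.69315 / 0.06952 ≈ 9.9705 minutes.
Number of half-lives elapsed: n = 28.2/9.9705 ≈ 2.8284.
A₀ = A × 2^n = 709 × 2^2.8284 = 709 × 7.1026 ≈ 5035.8 dpm.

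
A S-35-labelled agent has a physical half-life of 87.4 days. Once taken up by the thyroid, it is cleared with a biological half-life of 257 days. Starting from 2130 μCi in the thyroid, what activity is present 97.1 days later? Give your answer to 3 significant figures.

759 μCi

1/t_eff = 1/t_phys + 1/t_biol = 1/87.4 + 1/257 = 0.015333 per day.
t_eff = 87.4 × 257 / (87.4 + 257) ≈ 65.22 days.
Remaining = 2130 × (1/2)^(97.1/65.22) = 2130 × (1/2)^1.4888 ≈ 758.94 μCi.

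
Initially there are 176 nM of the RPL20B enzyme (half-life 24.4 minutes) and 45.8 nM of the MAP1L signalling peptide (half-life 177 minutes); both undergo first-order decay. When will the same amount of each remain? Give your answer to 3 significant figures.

55.0 minutes

Set 176·(1/2)^(t/24.4) = 45.8·(1/2)^(t/177).
Taking log₂: log₂(176/45.8) = t·(1/24.4 − 1/177).
log₂(3.8428) = 1.9422; 1/24.4 − 1/177 = 0.035334.
t = 1.9422 / 0.035334 ≈ 54.966 minutes.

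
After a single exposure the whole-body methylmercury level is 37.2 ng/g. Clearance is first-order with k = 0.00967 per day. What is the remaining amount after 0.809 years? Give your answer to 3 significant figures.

2.14 ng/g

t½ = ln 2 / k = 0.69315 / 0.00967 ≈ 71.68 days.
Convert the elapsed time: 0.809 years = 295.285 days.
Number of half-lives: n = 295.285/71.68 ≈ 4.1195.
Remaining = 37.2 × (1/2)^4.1195 = 37.2 × 0.057532 ≈ 2.1402 ng/g.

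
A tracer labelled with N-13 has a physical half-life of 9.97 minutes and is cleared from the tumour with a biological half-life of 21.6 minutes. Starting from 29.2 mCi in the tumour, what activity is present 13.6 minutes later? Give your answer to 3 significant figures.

7.33 mCi

1/t_eff = 1/t_phys + 1/t_biol = 1/9.97 + 1/21.6 = 0.1466 per minute.
t_eff = 9.97 × 21.6 / (9.97 + 21.6) ≈ 6.8214 minutes.
Remaining = 29.2 × (1/2)^(13.6/6.8214) = 29.2 × (1/2)^1.9937 ≈ 7.3318 mCi.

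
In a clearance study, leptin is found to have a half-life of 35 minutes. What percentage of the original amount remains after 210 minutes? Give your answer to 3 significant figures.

n = 210/35 ≈ 6 half-lives.
Fraction remaining = (1/2)^6 ≈ 0.015625, i.e. 1.5625%.

1.56%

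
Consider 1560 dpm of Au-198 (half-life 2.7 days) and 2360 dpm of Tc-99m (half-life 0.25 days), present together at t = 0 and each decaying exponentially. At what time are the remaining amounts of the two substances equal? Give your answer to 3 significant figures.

Set 1560·(1/2)^(t/2.7) = 2360·(1/2)^(t/0.25).
Taking log₂: log₂(1560/2360) = t·(1/2.7 − 1/0.25).
log₂(0.66102) = -0.59724; 1/2.7 − 1/0.25 = -3.6296.
t = -0.59724 / -3.6296 ≈ 0.16455 days.

0.165 days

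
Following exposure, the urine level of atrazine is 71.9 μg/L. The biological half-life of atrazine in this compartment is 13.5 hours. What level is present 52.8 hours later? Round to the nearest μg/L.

Number of half-lives: n = 52.8/13.5 ≈ 3.9111.
Remaining = 71.9 × (1/2)^3.9111 = 71.9 × 0.066472 ≈ 4.7793 μg/L.

5 μg/L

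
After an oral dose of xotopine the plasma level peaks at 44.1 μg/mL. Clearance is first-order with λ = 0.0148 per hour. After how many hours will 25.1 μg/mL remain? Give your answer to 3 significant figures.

38.1 hours

t½ = ln 2 / λ = 0.69315 / 0.0148 ≈ 46.834 hours.
Fraction remaining = 25.1/44.1 ≈ 0.56916.
n = log₂(44.1/25.1) = ln(1.757)/ln 2 ≈ 0.81309 half-lives.
t = n × t½ = 0.81309 × 46.834 ≈ 38.081 hours.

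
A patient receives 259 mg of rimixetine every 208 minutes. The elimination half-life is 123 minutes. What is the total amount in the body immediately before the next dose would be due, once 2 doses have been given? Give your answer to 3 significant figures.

105 mg

The 2 doses were given 416, 208 minutes ago.
Total = 259·(1/2)^(416/123) + 259·(1/2)^(208/123)
      = 24.842 + 80.212 ≈ 105.05 mg.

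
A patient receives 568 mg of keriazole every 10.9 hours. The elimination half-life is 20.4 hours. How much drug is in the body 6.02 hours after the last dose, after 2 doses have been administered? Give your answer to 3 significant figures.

The 2 doses were given 16.92, 6.02 hours ago.
Total = 568·(1/2)^(16.92/20.4) + 568·(1/2)^(6.02/20.4)
      = 319.65 + 462.93 ≈ 782.58 mg.

783 mg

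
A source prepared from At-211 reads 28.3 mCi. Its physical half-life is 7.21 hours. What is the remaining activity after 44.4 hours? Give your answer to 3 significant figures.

Number of half-lives: n = 44.4/7.21 ≈ 6.1581.
Remaining = 28.3 × (1/2)^6.1581 = 28.3 × 0.014003 ≈ 0.39629 mCi.

0.396 mCi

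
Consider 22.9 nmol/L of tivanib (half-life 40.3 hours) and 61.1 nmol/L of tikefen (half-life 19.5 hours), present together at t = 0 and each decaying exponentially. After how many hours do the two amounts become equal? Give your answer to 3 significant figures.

53.5 hours

Set 22.9·(1/2)^(t/40.3) = 61.1·(1/2)^(t/19.5).
Taking log₂: log₂(22.9/61.1) = t·(1/40.3 − 1/19.5).
log₂(0.3748) = -1.4158; 1/40.3 − 1/19.5 = -0.026468.
t = -1.4158 / -0.026468 ≈ 53.492 hours.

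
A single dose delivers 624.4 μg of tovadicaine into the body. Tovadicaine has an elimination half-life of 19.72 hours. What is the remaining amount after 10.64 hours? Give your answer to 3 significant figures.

430 μg

Number of half-lives: n = 10.64/19.72 ≈ 0.53955.
Remaining = 624.4 × (1/2)^0.53955 = 624.4 × 0.68798 ≈ 429.58 μg.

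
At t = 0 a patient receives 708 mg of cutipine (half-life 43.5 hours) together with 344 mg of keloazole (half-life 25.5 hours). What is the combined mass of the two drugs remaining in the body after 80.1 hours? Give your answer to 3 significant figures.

cutipine: 708 × (1/2)^(80.1/43.5) = 708 × (1/2)^1.8414 ≈ 197.57 mg.
keloazole: 344 × (1/2)^(80.1/25.5) = 344 × (1/2)^3.1412 ≈ 38.992 mg.
Total = 197.57 + 38.992 ≈ 236.56 mg.

237 mg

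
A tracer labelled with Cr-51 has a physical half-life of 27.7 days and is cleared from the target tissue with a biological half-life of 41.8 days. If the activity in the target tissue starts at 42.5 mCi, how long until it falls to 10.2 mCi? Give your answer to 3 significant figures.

1/t_eff = 1/t_phys + 1/t_biol = 1/27.7 + 1/41.8 = 0.060025 per day.
t_eff = 27.7 × 41.8 / (27.7 + 41.8) ≈ 16.66 days.
n = log₂(42.5/10.2) ≈ 2.0589; t = 2.0589 × 16.66 ≈ 34.301 days.

34.3 days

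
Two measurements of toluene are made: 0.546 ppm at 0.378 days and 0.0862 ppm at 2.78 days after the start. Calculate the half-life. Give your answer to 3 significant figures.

0.902 days

Over Δt = 2.78 − 0.378 = 2.402 days, the level fell by a factor of 0.546/0.0862 ≈ 6.3341.
n = log₂(6.3341) ≈ 2.6631 half-lives, so t½ = 2.402/2.6631 ≈ 0.90194 days.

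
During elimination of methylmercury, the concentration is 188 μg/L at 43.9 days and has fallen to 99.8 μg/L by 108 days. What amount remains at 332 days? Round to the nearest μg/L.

11 μg/L

Over Δt = 108 − 43.9 = 64.1 days, the level fell by a factor of 188/99.8 ≈ 1.8838.
n = log₂(1.8838) ≈ 0.91362 half-lives, so t½ = 64.1/0.91362 ≈ 70.16 days.
From t = 108 to t = 332: 99.8 × (1/2)^((332−108)/70.16) ≈ 10.915 μg/L.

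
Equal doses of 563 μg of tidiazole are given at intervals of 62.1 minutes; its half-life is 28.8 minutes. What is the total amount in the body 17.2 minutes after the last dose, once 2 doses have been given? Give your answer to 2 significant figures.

The 2 doses were given 79.3, 17.2 minutes ago.
Total = 563·(1/2)^(79.3/28.8) + 563·(1/2)^(17.2/28.8)
      = 83.489 + 372.16 ≈ 455.65 μg.

460 μg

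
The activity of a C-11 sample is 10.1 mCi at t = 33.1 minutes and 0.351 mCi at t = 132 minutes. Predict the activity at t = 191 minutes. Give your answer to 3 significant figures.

Over Δt = 132 − 33.1 = 98.9 minutes, the level fell by a factor of 10.1/0.351 ≈ 28.775.
n = log₂(28.775) ≈ 4.8467 half-lives, so t½ = 98.9/4.8467 ≈ 20.405 minutes.
From t = 132 to t = 191: 0.351 × (1/2)^((191−132)/20.405) ≈ 0.047306 mCi.

0.0473 mCi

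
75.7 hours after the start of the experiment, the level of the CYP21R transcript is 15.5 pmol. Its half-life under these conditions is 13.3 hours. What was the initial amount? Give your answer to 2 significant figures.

800 pmol

Number of half-lives elapsed: n = 75.7/13.3 ≈ 5.6917.
A₀ = A × 2^n = 15.5 × 2^5.6917 = 15.5 × 51.687 ≈ 801.15 pmol.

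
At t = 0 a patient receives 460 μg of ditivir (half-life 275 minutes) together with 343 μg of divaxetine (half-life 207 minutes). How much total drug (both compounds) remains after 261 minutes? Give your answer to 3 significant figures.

ditivir: 460 × (1/2)^(261/275) = 460 × (1/2)^0.94909 ≈ 238.26 μg.
divaxetine: 343 × (1/2)^(261/207) = 343 × (1/2)^1.2609 ≈ 143.13 μg.
Total = 238.26 + 143.13 ≈ 381.39 μg.

381 μg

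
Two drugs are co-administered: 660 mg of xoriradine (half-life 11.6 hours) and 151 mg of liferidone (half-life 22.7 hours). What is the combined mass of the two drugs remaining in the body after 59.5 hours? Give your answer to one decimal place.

xoriradine: 660 × (1/2)^(59.5/11.6) = 660 × (1/2)^5.1293 ≈ 18.857 mg.
liferidone: 151 × (1/2)^(59.5/22.7) = 151 × (1/2)^2.6211 ≈ 24.543 mg.
Total = 18.857 + 24.543 ≈ 43.4 mg.

43.4 mg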